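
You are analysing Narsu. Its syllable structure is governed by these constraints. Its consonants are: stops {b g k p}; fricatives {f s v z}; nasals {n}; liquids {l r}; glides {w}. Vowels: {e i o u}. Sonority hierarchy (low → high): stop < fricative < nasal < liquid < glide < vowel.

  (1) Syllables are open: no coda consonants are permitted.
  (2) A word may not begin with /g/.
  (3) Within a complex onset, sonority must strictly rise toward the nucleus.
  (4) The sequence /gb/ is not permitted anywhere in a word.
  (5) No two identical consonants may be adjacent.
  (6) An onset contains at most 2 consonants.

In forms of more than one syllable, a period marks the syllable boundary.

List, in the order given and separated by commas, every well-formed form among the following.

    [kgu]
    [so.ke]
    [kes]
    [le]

[so.ke], [le]

[kgu] — violates constraint 3: syllable 1 onset /kg/: /k/ (stop, 1) → /g/ (stop, 1) does not rise → ill-formed
[so.ke] — σ1 onset /s/, coda /∅/ ok; σ2 onset /k/, coda /∅/ ok → well-formed
[kes] — violates constraint 1: syllable 1 coda /s/ has 1 consonant (> 0) → ill-formed
[le] — σ1 onset /l/, coda /∅/ ok → well-formed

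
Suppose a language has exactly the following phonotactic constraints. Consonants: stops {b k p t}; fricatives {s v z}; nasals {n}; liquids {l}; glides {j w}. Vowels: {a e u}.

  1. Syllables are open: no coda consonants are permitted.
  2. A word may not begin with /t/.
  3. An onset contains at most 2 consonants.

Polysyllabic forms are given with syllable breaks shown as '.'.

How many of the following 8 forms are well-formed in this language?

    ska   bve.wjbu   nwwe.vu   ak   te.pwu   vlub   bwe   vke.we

ska — σ1 onset /sk/ (2C), coda /∅/ ok → well-formed
bve.wjbu — violates constraint 3: syllable 2 onset /wjb/ has 3 consonants (> 2) → ill-formed
nwwe.vu — violates constraint 3: syllable 1 onset /nww/ has 3 consonants (> 2) → ill-formed
ak — violates constraint 1: syllable 1 coda /k/ has 1 consonant (> 0) → ill-formed
te.pwu — violates constraint 2: word begins with /t/ → ill-formed
vlub — violates constraint 1: syllable 1 coda /b/ has 1 consonant (> 0) → ill-formed
bwe — σ1 onset /bw/ (2C), coda /∅/ ok → well-formed
vke.we — σ1 onset /vk/ (2C), coda /∅/ ok; σ2 onset /w/, coda /∅/ ok → well-formed
Well-formed: ska, bwe, vke.we → 3.

3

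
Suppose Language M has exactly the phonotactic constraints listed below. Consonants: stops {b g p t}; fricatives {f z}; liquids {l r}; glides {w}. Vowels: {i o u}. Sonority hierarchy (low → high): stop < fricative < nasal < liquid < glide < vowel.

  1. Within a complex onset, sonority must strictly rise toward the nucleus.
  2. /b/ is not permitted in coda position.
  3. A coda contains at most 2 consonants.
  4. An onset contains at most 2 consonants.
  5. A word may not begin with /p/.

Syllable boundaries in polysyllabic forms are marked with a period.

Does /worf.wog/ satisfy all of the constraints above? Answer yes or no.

/worf.wog/ — σ1 onset /w/, coda /rf/ (2C) ok; σ2 onset /w/, coda /g/ ok → licit

yes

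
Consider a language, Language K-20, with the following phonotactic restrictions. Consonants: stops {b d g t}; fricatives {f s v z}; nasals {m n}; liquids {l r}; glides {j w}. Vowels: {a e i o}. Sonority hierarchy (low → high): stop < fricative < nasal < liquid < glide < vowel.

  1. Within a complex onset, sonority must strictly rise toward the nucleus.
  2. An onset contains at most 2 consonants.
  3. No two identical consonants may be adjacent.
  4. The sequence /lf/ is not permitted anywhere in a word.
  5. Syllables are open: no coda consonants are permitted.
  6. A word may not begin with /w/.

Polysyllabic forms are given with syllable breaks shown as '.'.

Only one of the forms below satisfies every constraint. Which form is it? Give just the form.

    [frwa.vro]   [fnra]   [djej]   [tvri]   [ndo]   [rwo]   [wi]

[frwa.vro] — violates constraint 2: syllable 1 onset /frw/ has 3 consonants (> 2) → not permitted
[fnra] — violates constraint 2: syllable 1 onset /fnr/ has 3 consonants (> 2) → not permitted
[djej] — violates constraint 5: syllable 1 coda /j/ has 1 consonant (> 0) → not permitted
[tvri] — violates constraint 2: syllable 1 onset /tvr/ has 3 consonants (> 2) → not permitted
[ndo] — violates constraint 1: syllable 1 onset /nd/: /n/ (nasal, 3) → /d/ (stop, 1) does not rise → not permitted
[rwo] — σ1 onset /rw/ (4→5 rises), coda /∅/ ok → permitted
[wi] — violates constraint 6: word begins with /w/ → not permitted

[rwo]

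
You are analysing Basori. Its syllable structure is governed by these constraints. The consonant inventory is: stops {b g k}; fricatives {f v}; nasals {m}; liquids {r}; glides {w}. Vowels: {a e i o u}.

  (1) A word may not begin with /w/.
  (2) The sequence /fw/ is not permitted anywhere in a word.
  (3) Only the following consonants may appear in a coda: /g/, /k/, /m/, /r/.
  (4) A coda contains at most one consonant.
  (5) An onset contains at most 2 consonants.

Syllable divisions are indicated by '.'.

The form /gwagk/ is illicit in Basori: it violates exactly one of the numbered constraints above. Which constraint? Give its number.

/gwagk/: syllable 1 coda /gk/ has 2 consonants (> 1).
This is a violation of constraint 4: "A coda contains at most one consonant."
The remaining constraints (1, 2, 3, 5) are satisfied.

4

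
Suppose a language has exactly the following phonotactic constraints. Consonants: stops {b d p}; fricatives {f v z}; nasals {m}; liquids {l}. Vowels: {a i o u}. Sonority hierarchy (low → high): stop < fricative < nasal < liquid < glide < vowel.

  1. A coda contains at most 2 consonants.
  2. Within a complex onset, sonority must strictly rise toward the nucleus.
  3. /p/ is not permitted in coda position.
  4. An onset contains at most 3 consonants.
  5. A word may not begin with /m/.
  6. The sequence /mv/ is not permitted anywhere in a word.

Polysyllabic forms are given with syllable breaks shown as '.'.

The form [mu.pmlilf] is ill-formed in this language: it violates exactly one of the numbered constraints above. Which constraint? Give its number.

[mu.pmlilf]: word begins with /m/.
This is a violation of constraint 5: "A word may not begin with /m/."
The remaining constraints (1, 2, 3, 4, 6) are satisfied.

5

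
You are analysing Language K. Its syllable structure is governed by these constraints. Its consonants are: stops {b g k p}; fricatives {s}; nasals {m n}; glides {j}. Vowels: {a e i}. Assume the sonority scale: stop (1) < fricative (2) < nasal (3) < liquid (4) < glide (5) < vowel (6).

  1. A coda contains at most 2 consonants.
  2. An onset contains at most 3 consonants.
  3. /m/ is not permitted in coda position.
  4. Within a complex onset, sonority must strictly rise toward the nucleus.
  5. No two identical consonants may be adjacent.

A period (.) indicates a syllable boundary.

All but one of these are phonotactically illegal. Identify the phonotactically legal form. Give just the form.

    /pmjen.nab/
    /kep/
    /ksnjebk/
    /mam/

/kep/

/pmjen.nab/ — violates constraint 5: adjacent identical consonants /nn/ → phonotactically illegal
/kep/ — σ1 onset /k/, coda /p/ ok → phonotactically legal
/ksnjebk/ — violates constraint 2: syllable 1 onset /ksnj/ has 4 consonants (> 3) → phonotactically illegal
/mam/ — violates constraint 3: syllable 1 coda contains /m/ → phonotactically illegal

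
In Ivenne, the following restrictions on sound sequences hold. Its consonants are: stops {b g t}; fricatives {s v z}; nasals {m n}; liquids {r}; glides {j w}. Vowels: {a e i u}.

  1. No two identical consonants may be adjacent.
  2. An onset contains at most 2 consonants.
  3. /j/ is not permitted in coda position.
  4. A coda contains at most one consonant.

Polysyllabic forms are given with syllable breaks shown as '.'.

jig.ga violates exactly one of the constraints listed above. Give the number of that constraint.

1

jig.ga: adjacent identical consonants /gg/.
This is a violation of constraint 1: "No two identical consonants may be adjacent."
The remaining constraints (2, 3, 4) are satisfied.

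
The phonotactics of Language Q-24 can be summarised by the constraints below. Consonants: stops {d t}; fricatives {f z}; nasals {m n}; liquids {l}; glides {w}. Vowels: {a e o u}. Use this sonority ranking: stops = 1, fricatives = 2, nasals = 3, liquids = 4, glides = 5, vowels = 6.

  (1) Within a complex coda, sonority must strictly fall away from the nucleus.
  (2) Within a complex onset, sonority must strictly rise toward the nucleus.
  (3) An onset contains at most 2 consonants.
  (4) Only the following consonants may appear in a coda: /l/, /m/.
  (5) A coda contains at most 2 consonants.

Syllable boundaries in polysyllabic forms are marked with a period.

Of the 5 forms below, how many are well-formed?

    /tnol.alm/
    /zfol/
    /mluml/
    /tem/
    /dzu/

/tnol.alm/ — σ1 onset /tn/ (1→3 rises), coda /l/ ok; σ2 onset /∅/, coda /lm/ (4→3 falls) ok → well-formed
/zfol/ — violates constraint 2: syllable 1 onset /zf/: /z/ (fricative, 2) → /f/ (fricative, 2) does not rise → ill-formed
/mluml/ — violates constraint 1: syllable 1 coda /ml/: /m/ (nasal, 3) → /l/ (liquid, 4) does not fall → ill-formed
/tem/ — σ1 onset /t/, coda /m/ ok → well-formed
/dzu/ — σ1 onset /dz/ (1→2 rises), coda /∅/ ok → well-formed
Well-formed: /tnol.alm/, /tem/, /dzu/ → 3.

3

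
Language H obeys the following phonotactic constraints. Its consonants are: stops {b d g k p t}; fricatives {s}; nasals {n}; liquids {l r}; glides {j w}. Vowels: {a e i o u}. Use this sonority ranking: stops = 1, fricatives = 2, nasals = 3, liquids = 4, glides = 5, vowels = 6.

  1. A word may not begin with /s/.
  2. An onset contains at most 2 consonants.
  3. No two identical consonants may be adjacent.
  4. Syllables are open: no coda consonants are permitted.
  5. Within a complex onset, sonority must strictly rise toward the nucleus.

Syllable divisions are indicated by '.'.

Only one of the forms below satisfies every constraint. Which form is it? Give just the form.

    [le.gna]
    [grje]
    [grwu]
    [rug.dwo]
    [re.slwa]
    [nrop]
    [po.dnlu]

[le.gna]

[le.gna] — σ1 onset /l/, coda /∅/ ok; σ2 onset /gn/ (1→3 rises), coda /∅/ ok → permitted
[grje] — violates constraint 2: syllable 1 onset /grj/ has 3 consonants (> 2) → not permitted
[grwu] — violates constraint 2: syllable 1 onset /grw/ has 3 consonants (> 2) → not permitted
[rug.dwo] — violates constraint 4: syllable 1 coda /g/ has 1 consonant (> 0) → not permitted
[re.slwa] — violates constraint 2: syllable 2 onset /slw/ has 3 consonants (> 2) → not permitted
[nrop] — violates constraint 4: syllable 1 coda /p/ has 1 consonant (> 0) → not permitted
[po.dnlu] — violates constraint 2: syllable 2 onset /dnl/ has 3 consonants (> 2) → not permitted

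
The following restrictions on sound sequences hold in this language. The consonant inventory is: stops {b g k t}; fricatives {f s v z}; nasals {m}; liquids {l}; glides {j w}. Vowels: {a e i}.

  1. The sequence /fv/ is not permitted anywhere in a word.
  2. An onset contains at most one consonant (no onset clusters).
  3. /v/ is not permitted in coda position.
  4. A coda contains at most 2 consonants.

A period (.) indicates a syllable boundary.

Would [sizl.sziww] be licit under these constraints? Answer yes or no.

[sizl.sziww] — violates constraint 2: syllable 2 onset /sz/ has 2 consonants (> 1) → illicit

no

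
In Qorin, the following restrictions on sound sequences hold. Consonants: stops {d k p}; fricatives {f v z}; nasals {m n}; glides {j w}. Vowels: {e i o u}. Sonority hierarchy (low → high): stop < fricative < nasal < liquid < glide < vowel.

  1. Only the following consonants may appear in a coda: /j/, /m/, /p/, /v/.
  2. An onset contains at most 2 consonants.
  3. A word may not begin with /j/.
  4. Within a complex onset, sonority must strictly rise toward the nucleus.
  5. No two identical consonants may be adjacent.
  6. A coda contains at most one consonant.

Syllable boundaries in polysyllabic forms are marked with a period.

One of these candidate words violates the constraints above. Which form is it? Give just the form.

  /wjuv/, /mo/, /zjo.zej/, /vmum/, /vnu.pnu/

/wjuv/ — violates constraint 4: syllable 1 onset /wj/: /w/ (glide, 5) → /j/ (glide, 5) does not rise → ill-formed
/mo/ — σ1 onset /m/, coda /∅/ ok → well-formed
/zjo.zej/ — σ1 onset /zj/ (2→5 rises), coda /∅/ ok; σ2 onset /z/, coda /j/ ok → well-formed
/vmum/ — σ1 onset /vm/ (2→3 rises), coda /m/ ok → well-formed
/vnu.pnu/ — σ1 onset /vn/ (2→3 rises), coda /∅/ ok; σ2 onset /pn/ (1→3 rises), coda /∅/ ok → well-formed

/wjuv/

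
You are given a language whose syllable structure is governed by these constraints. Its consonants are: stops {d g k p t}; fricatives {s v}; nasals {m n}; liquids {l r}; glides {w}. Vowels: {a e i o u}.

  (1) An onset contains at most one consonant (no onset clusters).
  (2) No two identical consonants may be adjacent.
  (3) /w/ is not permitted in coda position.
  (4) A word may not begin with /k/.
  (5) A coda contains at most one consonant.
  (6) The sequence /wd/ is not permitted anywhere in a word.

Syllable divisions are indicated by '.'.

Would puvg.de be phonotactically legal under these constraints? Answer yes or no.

puvg.de — violates constraint 5: syllable 1 coda /vg/ has 2 consonants (> 1) → phonotactically illegal

no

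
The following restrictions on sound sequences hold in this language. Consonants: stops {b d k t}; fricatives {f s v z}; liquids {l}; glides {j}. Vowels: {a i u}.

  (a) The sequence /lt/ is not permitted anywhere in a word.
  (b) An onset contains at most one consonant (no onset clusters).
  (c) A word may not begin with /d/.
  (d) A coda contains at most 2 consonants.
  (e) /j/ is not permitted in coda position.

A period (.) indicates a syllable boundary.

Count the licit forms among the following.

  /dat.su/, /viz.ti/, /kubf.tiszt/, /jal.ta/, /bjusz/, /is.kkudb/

/dat.su/ — violates constraint (c): word begins with /d/ → illicit
/viz.ti/ — σ1 onset /v/, coda /z/ ok; σ2 onset /t/, coda /∅/ ok → licit
/kubf.tiszt/ — violates constraint (d): syllable 2 coda /szt/ has 3 consonants (> 2) → illicit
/jal.ta/ — violates constraint (a): contains banned sequence /lt/ → illicit
/bjusz/ — violates constraint (b): syllable 1 onset /bj/ has 2 consonants (> 1) → illicit
/is.kkudb/ — violates constraint (b): syllable 2 onset /kk/ has 2 consonants (> 1) → illicit
Licit: /viz.ti/ → 1.

1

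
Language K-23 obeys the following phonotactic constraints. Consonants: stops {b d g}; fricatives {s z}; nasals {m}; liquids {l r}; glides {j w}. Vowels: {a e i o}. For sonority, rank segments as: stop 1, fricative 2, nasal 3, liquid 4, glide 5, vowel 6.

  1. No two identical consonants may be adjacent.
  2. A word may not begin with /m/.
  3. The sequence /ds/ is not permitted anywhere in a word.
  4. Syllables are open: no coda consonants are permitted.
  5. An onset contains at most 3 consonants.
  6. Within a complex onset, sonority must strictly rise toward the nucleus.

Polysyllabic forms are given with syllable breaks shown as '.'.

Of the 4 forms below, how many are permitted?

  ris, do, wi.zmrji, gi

2

ris — violates constraint 4: syllable 1 coda /s/ has 1 consonant (> 0) → not permitted
do — σ1 onset /d/, coda /∅/ ok → permitted
wi.zmrji — violates constraint 5: syllable 2 onset /zmrj/ has 4 consonants (> 3) → not permitted
gi — σ1 onset /g/, coda /∅/ ok → permitted
Permitted: do, gi → 2.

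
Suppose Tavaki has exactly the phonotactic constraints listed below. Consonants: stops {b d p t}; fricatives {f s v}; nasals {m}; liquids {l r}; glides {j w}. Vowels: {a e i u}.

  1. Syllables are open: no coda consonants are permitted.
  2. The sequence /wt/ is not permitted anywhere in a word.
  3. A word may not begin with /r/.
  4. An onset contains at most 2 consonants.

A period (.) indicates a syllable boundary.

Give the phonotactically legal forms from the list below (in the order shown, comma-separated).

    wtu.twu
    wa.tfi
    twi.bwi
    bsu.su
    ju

wa.tfi, twi.bwi, bsu.su, ju

wtu.twu — violates constraint 2: contains banned sequence /wt/ → phonotactically illegal
wa.tfi — σ1 onset /w/, coda /∅/ ok; σ2 onset /tf/ (2C), coda /∅/ ok → phonotactically legal
twi.bwi — σ1 onset /tw/ (2C), coda /∅/ ok; σ2 onset /bw/ (2C), coda /∅/ ok → phonotactically legal
bsu.su — σ1 onset /bs/ (2C), coda /∅/ ok; σ2 onset /s/, coda /∅/ ok → phonotactically legal
ju — σ1 onset /j/, coda /∅/ ok → phonotactically legal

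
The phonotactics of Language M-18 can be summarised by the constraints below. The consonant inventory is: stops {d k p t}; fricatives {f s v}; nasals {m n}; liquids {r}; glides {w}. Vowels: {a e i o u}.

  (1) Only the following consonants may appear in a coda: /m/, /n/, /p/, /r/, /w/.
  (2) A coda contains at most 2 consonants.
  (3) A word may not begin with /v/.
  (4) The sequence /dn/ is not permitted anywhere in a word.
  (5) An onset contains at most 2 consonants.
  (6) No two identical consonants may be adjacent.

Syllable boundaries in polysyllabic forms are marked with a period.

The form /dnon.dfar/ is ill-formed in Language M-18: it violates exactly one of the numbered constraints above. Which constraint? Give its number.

/dnon.dfar/: contains banned sequence /dn/.
This is a violation of constraint 4: "The sequence /dn/ is not permitted anywhere in a word."
The remaining constraints (1, 2, 3, 5, 6) are satisfied.

4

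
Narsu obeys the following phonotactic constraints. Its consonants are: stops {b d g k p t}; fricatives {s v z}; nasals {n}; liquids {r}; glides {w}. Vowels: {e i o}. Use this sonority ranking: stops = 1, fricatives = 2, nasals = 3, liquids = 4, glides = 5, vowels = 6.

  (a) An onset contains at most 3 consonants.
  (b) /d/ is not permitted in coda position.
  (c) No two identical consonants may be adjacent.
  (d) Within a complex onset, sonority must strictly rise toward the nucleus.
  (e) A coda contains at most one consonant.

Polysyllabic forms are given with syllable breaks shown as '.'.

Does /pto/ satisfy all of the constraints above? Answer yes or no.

/pto/ — violates constraint (d): syllable 1 onset /pt/: /p/ (stop, 1) → /t/ (stop, 1) does not rise → phonotactically illegal

no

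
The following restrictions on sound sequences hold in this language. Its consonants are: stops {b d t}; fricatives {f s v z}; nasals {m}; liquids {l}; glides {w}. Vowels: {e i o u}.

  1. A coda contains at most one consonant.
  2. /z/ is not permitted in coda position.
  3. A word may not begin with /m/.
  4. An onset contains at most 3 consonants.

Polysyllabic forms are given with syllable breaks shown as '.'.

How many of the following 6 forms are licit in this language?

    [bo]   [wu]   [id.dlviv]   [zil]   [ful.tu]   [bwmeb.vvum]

6

[bo] — σ1 onset /b/, coda /∅/ ok → licit
[wu] — σ1 onset /w/, coda /∅/ ok → licit
[id.dlviv] — σ1 onset /∅/, coda /d/ ok; σ2 onset /dlv/ (3C), coda /v/ ok → licit
[zil] — σ1 onset /z/, coda /l/ ok → licit
[ful.tu] — σ1 onset /f/, coda /l/ ok; σ2 onset /t/, coda /∅/ ok → licit
[bwmeb.vvum] — σ1 onset /bwm/ (3C), coda /b/ ok; σ2 onset /vv/ (2C), coda /m/ ok → licit
Licit: [bo], [wu], [id.dlviv], [zil], [ful.tu], [bwmeb.vvum] → 6.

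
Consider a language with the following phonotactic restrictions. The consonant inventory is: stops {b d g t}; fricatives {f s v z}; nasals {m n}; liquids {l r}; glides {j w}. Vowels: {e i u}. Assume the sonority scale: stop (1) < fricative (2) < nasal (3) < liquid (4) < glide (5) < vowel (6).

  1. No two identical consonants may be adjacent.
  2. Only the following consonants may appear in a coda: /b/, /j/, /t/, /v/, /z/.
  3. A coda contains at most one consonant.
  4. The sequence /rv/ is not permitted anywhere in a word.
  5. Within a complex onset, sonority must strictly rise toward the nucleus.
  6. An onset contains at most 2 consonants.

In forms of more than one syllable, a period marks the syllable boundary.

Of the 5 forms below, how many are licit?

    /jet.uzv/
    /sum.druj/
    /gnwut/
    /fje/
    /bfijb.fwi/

1

/jet.uzv/ — violates constraint 3: syllable 2 coda /zv/ has 2 consonants (> 1) → illicit
/sum.druj/ — violates constraint 2: syllable 1 coda contains /m/, which is not a licensed coda consonant → illicit
/gnwut/ — violates constraint 6: syllable 1 onset /gnw/ has 3 consonants (> 2) → illicit
/fje/ — σ1 onset /fj/ (2→5 rises), coda /∅/ ok → licit
/bfijb.fwi/ — violates constraint 3: syllable 1 coda /jb/ has 2 consonants (> 1) → illicit
Licit: /fje/ → 1.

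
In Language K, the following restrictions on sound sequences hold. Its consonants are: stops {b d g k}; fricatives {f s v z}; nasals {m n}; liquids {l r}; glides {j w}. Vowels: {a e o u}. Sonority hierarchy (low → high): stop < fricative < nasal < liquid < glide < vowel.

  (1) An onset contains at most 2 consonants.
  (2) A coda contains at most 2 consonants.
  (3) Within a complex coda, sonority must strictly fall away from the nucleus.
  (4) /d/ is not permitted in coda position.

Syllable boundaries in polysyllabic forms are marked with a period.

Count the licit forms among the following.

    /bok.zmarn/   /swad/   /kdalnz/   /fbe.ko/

2

/bok.zmarn/ — σ1 onset /b/, coda /k/ ok; σ2 onset /zm/ (2C), coda /rn/ (4→3 falls) ok → licit
/swad/ — violates constraint 4: syllable 1 coda contains /d/ → illicit
/kdalnz/ — violates constraint 2: syllable 1 coda /lnz/ has 3 consonants (> 2) → illicit
/fbe.ko/ — σ1 onset /fb/ (2C), coda /∅/ ok; σ2 onset /k/, coda /∅/ ok → licit
Licit: /bok.zmarn/, /fbe.ko/ → 2.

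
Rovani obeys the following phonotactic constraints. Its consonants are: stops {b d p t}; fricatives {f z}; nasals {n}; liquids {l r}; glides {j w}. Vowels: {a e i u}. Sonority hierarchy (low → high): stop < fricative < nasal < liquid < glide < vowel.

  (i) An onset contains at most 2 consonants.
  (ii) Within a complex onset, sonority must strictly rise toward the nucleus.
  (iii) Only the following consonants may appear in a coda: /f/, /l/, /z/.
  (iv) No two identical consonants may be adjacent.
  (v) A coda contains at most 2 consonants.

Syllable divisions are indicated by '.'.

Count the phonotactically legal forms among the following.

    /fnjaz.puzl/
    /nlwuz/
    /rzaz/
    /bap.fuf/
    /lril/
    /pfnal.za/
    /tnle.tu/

0

/fnjaz.puzl/ — violates constraint (i): syllable 1 onset /fnj/ has 3 consonants (> 2) → phonotactically illegal
/nlwuz/ — violates constraint (i): syllable 1 onset /nlw/ has 3 consonants (> 2) → phonotactically illegal
/rzaz/ — violates constraint (ii): syllable 1 onset /rz/: /r/ (liquid, 4) → /z/ (fricative, 2) does not rise → phonotactically illegal
/bap.fuf/ — violates constraint (iii): syllable 1 coda contains /p/, which is not a licensed coda consonant → phonotactically illegal
/lril/ — violates constraint (ii): syllable 1 onset /lr/: /l/ (liquid, 4) → /r/ (liquid, 4) does not rise → phonotactically illegal
/pfnal.za/ — violates constraint (i): syllable 1 onset /pfn/ has 3 consonants (> 2) → phonotactically illegal
/tnle.tu/ — violates constraint (i): syllable 1 onset /tnl/ has 3 consonants (> 2) → phonotactically illegal
No form is phonotactically legal → 0.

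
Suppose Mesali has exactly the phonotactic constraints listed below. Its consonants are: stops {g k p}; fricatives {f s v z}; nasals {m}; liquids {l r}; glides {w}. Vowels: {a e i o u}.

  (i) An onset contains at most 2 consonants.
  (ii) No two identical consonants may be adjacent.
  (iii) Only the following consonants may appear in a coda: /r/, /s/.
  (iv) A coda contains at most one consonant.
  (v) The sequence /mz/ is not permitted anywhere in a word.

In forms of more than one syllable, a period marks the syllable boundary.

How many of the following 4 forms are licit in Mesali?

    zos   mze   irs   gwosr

1

zos — σ1 onset /z/, coda /s/ ok → licit
mze — violates constraint (v): contains banned sequence /mz/ → illicit
irs — violates constraint (iv): syllable 1 coda /rs/ has 2 consonants (> 1) → illicit
gwosr — violates constraint (iv): syllable 1 coda /sr/ has 2 consonants (> 1) → illicit
Licit: zos → 1.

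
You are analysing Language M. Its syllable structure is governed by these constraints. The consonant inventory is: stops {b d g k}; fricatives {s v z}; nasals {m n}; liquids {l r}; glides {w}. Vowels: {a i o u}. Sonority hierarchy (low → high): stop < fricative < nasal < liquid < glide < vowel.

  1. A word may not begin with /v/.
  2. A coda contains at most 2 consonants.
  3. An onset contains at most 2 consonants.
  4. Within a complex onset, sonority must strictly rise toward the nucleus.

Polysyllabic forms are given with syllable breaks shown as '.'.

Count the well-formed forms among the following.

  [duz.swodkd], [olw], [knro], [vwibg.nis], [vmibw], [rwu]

2

[duz.swodkd] — violates constraint 2: syllable 2 coda /dkd/ has 3 consonants (> 2) → ill-formed
[olw] — σ1 onset /∅/, coda /lw/ (2C) ok → well-formed
[knro] — violates constraint 3: syllable 1 onset /knr/ has 3 consonants (> 2) → ill-formed
[vwibg.nis] — violates constraint 1: word begins with /v/ → ill-formed
[vmibw] — violates constraint 1: word begins with /v/ → ill-formed
[rwu] — σ1 onset /rw/ (4→5 rises), coda /∅/ ok → well-formed
Well-formed: [olw], [rwu] → 2.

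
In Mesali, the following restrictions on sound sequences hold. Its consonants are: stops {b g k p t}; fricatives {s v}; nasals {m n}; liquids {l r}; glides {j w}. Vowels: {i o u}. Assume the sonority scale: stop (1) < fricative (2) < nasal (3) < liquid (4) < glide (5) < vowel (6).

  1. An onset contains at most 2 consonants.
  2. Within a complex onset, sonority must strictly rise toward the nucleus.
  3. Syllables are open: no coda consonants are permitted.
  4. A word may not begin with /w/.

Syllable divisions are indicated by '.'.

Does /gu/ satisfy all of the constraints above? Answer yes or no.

/gu/ — σ1 onset /g/, coda /∅/ ok → well-formed

yes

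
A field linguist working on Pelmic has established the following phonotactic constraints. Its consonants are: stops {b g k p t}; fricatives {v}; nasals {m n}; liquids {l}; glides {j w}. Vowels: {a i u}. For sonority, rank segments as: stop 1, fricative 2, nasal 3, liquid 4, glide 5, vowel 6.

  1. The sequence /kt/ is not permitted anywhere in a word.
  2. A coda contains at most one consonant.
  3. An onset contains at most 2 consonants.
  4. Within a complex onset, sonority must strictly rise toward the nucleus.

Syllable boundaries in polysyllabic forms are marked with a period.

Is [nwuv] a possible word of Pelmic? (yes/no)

yes

[nwuv] — σ1 onset /nw/ (3→5 rises), coda /v/ ok → well-formed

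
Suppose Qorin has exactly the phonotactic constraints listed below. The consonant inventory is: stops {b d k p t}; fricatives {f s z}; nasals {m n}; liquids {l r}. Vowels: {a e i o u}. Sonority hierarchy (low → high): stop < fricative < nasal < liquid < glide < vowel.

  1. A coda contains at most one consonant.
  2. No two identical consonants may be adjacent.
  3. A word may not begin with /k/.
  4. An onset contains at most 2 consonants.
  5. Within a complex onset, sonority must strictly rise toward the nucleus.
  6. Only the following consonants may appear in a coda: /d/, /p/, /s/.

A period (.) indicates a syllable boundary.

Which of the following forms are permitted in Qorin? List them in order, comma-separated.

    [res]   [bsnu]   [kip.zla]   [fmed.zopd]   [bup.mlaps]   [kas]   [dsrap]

[res] — σ1 onset /r/, coda /s/ ok → permitted
[bsnu] — violates constraint 4: syllable 1 onset /bsn/ has 3 consonants (> 2) → not permitted
[kip.zla] — violates constraint 3: word begins with /k/ → not permitted
[fmed.zopd] — violates constraint 1: syllable 2 coda /pd/ has 2 consonants (> 1) → not permitted
[bup.mlaps] — violates constraint 1: syllable 2 coda /ps/ has 2 consonants (> 1) → not permitted
[kas] — violates constraint 3: word begins with /k/ → not permitted
[dsrap] — violates constraint 4: syllable 1 onset /dsr/ has 3 consonants (> 2) → not permitted

[res]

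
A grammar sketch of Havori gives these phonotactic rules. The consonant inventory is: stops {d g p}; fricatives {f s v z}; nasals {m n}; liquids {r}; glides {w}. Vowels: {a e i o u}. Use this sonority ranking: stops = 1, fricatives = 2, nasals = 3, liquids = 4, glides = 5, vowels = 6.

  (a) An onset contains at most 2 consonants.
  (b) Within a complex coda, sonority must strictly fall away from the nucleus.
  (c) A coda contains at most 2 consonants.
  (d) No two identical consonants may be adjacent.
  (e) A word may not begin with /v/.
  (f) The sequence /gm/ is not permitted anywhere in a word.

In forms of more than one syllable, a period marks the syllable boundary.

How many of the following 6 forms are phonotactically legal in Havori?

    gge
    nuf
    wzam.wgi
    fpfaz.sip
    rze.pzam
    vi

3

gge — violates constraint (d): adjacent identical consonants /gg/ → phonotactically illegal
nuf — σ1 onset /n/, coda /f/ ok → phonotactically legal
wzam.wgi — σ1 onset /wz/ (2C), coda /m/ ok; σ2 onset /wg/ (2C), coda /∅/ ok → phonotactically legal
fpfaz.sip — violates constraint (a): syllable 1 onset /fpf/ has 3 consonants (> 2) → phonotactically illegal
rze.pzam — σ1 onset /rz/ (2C), coda /∅/ ok; σ2 onset /pz/ (2C), coda /m/ ok → phonotactically legal
vi — violates constraint (e): word begins with /v/ → phonotactically illegal
Phonotactically legal: nuf, wzam.wgi, rze.pzam → 3.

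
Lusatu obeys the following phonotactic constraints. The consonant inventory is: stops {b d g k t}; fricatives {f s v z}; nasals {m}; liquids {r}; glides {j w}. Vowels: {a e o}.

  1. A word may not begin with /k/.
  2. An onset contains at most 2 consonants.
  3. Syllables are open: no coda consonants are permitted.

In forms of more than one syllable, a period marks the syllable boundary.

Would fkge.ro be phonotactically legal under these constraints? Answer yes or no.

no

fkge.ro — violates constraint 2: syllable 1 onset /fkg/ has 3 consonants (> 2) → phonotactically illegal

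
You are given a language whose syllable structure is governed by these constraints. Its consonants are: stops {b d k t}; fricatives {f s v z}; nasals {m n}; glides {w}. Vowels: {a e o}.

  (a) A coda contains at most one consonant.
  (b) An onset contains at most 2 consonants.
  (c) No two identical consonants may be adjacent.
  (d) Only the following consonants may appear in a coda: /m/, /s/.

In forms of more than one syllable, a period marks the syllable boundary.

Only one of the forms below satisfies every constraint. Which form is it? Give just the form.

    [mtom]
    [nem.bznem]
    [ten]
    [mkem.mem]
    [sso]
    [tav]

[mtom] — σ1 onset /mt/ (2C), coda /m/ ok → permitted
[nem.bznem] — violates constraint (b): syllable 2 onset /bzn/ has 3 consonants (> 2) → not permitted
[ten] — violates constraint (d): syllable 1 coda contains /n/, which is not a licensed coda consonant → not permitted
[mkem.mem] — violates constraint (c): adjacent identical consonants /mm/ → not permitted
[sso] — violates constraint (c): adjacent identical consonants /ss/ → not permitted
[tav] — violates constraint (d): syllable 1 coda contains /v/, which is not a licensed coda consonant → not permitted

[mtom]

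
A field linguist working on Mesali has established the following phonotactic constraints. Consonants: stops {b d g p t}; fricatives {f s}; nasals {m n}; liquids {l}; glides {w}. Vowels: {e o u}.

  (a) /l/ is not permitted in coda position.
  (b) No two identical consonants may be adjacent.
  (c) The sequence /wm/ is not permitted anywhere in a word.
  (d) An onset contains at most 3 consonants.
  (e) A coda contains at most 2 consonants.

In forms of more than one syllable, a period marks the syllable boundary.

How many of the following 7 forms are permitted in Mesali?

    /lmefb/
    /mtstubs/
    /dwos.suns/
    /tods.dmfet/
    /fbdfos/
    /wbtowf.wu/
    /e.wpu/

/lmefb/ — σ1 onset /lm/ (2C), coda /fb/ (2C) ok → permitted
/mtstubs/ — violates constraint (d): syllable 1 onset /mtst/ has 4 consonants (> 3) → not permitted
/dwos.suns/ — violates constraint (b): adjacent identical consonants /ss/ → not permitted
/tods.dmfet/ — σ1 onset /t/, coda /ds/ (2C) ok; σ2 onset /dmf/ (3C), coda /t/ ok → permitted
/fbdfos/ — violates constraint (d): syllable 1 onset /fbdf/ has 4 consonants (> 3) → not permitted
/wbtowf.wu/ — σ1 onset /wbt/ (3C), coda /wf/ (2C) ok; σ2 onset /w/, coda /∅/ ok → permitted
/e.wpu/ — σ1 onset /∅/, coda /∅/ ok; σ2 onset /wp/ (2C), coda /∅/ ok → permitted
Permitted: /lmefb/, /tods.dmfet/, /wbtowf.wu/, /e.wpu/ → 4.

4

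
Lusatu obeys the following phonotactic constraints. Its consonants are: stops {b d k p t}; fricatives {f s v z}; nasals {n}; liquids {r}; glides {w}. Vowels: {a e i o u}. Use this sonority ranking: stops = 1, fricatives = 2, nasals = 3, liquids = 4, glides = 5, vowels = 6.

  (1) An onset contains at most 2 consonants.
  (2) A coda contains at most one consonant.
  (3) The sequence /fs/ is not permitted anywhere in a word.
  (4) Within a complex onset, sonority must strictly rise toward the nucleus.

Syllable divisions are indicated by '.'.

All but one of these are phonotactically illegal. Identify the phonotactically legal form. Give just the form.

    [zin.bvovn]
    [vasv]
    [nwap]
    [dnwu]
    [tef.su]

[nwap]

[zin.bvovn] — violates constraint 2: syllable 2 coda /vn/ has 2 consonants (> 1) → phonotactically illegal
[vasv] — violates constraint 2: syllable 1 coda /sv/ has 2 consonants (> 1) → phonotactically illegal
[nwap] — σ1 onset /nw/ (3→5 rises), coda /p/ ok → phonotactically legal
[dnwu] — violates constraint 1: syllable 1 onset /dnw/ has 3 consonants (> 2) → phonotactically illegal
[tef.su] — violates constraint 3: contains banned sequence /fs/ → phonotactically illegal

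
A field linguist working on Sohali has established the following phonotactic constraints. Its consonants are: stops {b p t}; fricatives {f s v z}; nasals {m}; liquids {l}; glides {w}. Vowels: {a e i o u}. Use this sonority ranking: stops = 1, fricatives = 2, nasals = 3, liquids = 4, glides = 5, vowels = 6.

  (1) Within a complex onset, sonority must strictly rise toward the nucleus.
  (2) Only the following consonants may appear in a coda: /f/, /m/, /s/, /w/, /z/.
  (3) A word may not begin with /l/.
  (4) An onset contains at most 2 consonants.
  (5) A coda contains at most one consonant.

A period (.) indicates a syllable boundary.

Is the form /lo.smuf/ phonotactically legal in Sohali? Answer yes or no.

no

/lo.smuf/ — violates constraint 3: word begins with /l/ → phonotactically illegal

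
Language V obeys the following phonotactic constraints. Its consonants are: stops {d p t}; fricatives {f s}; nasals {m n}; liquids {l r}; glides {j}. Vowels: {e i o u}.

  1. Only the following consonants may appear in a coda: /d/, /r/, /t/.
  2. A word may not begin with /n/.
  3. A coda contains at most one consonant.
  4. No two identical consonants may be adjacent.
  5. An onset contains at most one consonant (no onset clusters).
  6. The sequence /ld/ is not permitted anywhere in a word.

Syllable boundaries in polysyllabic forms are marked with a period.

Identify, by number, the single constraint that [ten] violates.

[ten]: syllable 1 coda contains /n/, which is not a licensed coda consonant.
This is a violation of constraint 1: "Only the following consonants may appear in a coda: /d/, /r/, /t/."
The remaining constraints (2, 3, 4, 5, 6) are satisfied.

1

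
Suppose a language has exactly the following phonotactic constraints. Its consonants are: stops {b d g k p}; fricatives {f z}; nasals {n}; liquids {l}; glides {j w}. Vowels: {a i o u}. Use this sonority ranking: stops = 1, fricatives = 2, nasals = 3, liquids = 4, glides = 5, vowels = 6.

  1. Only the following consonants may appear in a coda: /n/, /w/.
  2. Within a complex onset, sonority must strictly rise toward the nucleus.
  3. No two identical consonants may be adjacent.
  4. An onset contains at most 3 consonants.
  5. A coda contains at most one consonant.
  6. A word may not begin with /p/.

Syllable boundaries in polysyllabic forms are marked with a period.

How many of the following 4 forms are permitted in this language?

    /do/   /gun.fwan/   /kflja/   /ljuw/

/do/ — σ1 onset /d/, coda /∅/ ok → permitted
/gun.fwan/ — σ1 onset /g/, coda /n/ ok; σ2 onset /fw/ (2→5 rises), coda /n/ ok → permitted
/kflja/ — violates constraint 4: syllable 1 onset /kflj/ has 4 consonants (> 3) → not permitted
/ljuw/ — σ1 onset /lj/ (4→5 rises), coda /w/ ok → permitted
Permitted: /do/, /gun.fwan/, /ljuw/ → 3.

3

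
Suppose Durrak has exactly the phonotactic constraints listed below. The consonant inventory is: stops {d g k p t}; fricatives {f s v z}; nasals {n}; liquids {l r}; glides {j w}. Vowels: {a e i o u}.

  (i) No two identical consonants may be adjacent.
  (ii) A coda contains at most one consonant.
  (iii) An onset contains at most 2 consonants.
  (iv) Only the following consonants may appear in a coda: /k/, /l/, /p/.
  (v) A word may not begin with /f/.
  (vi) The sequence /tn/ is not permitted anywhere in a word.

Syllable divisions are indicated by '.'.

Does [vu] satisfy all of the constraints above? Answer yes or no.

[vu] — σ1 onset /v/, coda /∅/ ok → permitted

yes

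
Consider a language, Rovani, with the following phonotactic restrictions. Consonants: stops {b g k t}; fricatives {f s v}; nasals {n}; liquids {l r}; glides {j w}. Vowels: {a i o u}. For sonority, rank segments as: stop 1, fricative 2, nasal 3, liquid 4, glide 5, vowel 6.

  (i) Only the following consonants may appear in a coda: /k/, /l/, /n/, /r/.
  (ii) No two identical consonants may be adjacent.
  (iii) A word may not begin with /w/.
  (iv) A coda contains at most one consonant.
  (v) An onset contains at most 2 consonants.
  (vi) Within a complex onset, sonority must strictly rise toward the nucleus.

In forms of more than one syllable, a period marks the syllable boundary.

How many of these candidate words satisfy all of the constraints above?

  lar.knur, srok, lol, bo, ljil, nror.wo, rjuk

7

lar.knur — σ1 onset /l/, coda /r/ ok; σ2 onset /kn/ (1→3 rises), coda /r/ ok → well-formed
srok — σ1 onset /sr/ (2→4 rises), coda /k/ ok → well-formed
lol — σ1 onset /l/, coda /l/ ok → well-formed
bo — σ1 onset /b/, coda /∅/ ok → well-formed
ljil — σ1 onset /lj/ (4→5 rises), coda /l/ ok → well-formed
nror.wo — σ1 onset /nr/ (3→4 rises), coda /r/ ok; σ2 onset /w/, coda /∅/ ok → well-formed
rjuk — σ1 onset /rj/ (4→5 rises), coda /k/ ok → well-formed
Well-formed: lar.knur, srok, lol, bo, ljil, nror.wo, rjuk → 7.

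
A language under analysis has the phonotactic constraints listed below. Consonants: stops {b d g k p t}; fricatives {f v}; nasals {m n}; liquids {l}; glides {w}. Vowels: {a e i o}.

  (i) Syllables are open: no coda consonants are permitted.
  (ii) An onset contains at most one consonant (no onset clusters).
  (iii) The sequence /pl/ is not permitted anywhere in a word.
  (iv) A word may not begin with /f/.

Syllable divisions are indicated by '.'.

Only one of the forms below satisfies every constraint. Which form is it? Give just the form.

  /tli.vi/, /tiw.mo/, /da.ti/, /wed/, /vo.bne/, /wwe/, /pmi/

/tli.vi/ — violates constraint (ii): syllable 1 onset /tl/ has 2 consonants (> 1) → phonotactically illegal
/tiw.mo/ — violates constraint (i): syllable 1 coda /w/ has 1 consonant (> 0) → phonotactically illegal
/da.ti/ — σ1 onset /d/, coda /∅/ ok; σ2 onset /t/, coda /∅/ ok → phonotactically legal
/wed/ — violates constraint (i): syllable 1 coda /d/ has 1 consonant (> 0) → phonotactically illegal
/vo.bne/ — violates constraint (ii): syllable 2 onset /bn/ has 2 consonants (> 1) → phonotactically illegal
/wwe/ — violates constraint (ii): syllable 1 onset /ww/ has 2 consonants (> 1) → phonotactically illegal
/pmi/ — violates constraint (ii): syllable 1 onset /pm/ has 2 consonants (> 1) → phonotactically illegal

/da.ti/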